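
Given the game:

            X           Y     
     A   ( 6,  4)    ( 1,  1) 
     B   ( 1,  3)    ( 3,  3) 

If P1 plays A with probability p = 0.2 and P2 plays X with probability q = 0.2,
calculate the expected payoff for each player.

E[P1] = 2.48, E[P2] = 2.72

Work:
E[P1] = p·q·π₁(A,X) + p·(1-q)·π₁(A,Y) + (1-p)·q·π₁(B,X) + (1-p)·(1-q)·π₁(B,Y)
= 0.2·0.2·6 + 0.2·0.8·1 + 0.8·0.2·1 + 0.8·0.8·3
= 2.48

E[P2] = 2.72 (similar calculation)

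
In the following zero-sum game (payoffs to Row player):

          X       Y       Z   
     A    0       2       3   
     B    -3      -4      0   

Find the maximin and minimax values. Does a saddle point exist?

Maximin = 0, Minimax = 0, Saddle: True

Work:
Row minimums: [0, -4] → maximin = 0
Column maximums: [0, 2, 3] → minimax = 0
Saddle point exists! Game value = 0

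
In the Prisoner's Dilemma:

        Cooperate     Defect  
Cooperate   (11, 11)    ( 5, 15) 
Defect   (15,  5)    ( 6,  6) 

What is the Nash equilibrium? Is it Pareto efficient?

(Defect, Defect) is NE; not Pareto efficient

Work:
Defect dominates Cooperate for both players:
If P2 cooperates: Defect (15) > Cooperate (11)
If P2 defects: Defect (6) > Cooperate (5)
NE: (Defect, Defect) with payoff (6, 6)
But (Cooperate, Cooperate) = (11, 11) Pareto dominates (6, 6)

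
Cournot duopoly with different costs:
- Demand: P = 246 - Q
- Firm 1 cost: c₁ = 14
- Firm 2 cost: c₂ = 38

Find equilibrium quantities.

q₁* = 85.33, q₂* = 61.33

Work:
Reaction: q₁ = (246 - 14 - q₂)/2
Reaction: q₂ = (246 - 38 - q₁)/2
Solve simultaneously:
q₁* = (246 - 2×14 + 38)/3 = 85.33
q₂* = (246 - 2×38 + 14)/3 = 61.33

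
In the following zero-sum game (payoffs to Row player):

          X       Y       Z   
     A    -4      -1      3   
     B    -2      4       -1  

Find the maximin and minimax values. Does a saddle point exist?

Maximin = -2, Minimax = -2, Saddle: True

Work:
Row minimums: [-4, -2] → maximin = -2
Column maximums: [-2, 4, 3] → minimax = -2
Saddle point exists! Game value = -2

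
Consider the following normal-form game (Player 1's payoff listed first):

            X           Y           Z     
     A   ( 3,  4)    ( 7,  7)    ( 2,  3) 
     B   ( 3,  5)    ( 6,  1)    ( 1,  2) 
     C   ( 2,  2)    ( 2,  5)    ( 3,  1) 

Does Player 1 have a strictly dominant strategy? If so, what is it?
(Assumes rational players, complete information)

No strictly dominant strategy exists for Player 1

Work:
A strategy strictly dominates another if it gives a strictly higher payoff against every opponent action. Compare each pair of P1's strategies column-by-column:
  A vs B: [3 vs 3, 7 vs 6, 2 vs 1] → A does not strictly dominate B (column X: 3 ≤ 3)
  A vs C: [3 vs 2, 7 vs 2, 2 vs 3] → A does not strictly dominate C (column Z: 2 ≤ 3)
  B vs A: [3 vs 3, 6 vs 7, 1 vs 2] → B does not strictly dominate A (column X: 3 ≤ 3)
  B vs C: [3 vs 2, 6 vs 2, 1 vs 3] → B does not strictly dominate C (column Z: 1 ≤ 3)
  C vs A: [2 vs 3, 2 vs 7, 3 vs 2] → C does not strictly dominate A (column X: 2 ≤ 3)
  C vs B: [2 vs 3, 2 vs 6, 3 vs 1] → C does not strictly dominate B (column X: 2 ≤ 3)
No single strategy strictly dominates all others → no strictly dominant strategy.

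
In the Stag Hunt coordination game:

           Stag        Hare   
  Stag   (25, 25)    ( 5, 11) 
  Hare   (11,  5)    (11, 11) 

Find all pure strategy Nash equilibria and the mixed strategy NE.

Pure NE: (Stag, Stag) and (Hare, Hare); Mixed NE: p = 0.3, q = 0.3

Work:
Check pure NE:
(Stag, Stag): (25, 25) - no unilateral deviation beneficial
(Hare, Hare): (11, 11) - no unilateral deviation beneficial
Mixed NE: P1 plays Stag with p = 0.3, P2 plays Stag with q = 0.3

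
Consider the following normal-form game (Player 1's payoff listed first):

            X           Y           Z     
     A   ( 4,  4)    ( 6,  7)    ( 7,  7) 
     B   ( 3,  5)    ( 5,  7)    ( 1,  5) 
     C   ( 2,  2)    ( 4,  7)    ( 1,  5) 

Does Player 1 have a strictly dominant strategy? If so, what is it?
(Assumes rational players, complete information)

Yes, Player 1's strictly dominant strategy is A

Work:
A strategy strictly dominates another if it gives a strictly higher payoff against every opponent action. Compare each pair of P1's strategies column-by-column:
  A vs B: [4 vs 3, 6 vs 5, 7 vs 1] → A strictly dominates B
  A vs C: [4 vs 2, 6 vs 4, 7 vs 1] → A strictly dominates C
  B vs A: [3 vs 4, 5 vs 6, 1 vs 7] → B does not strictly dominate A (column X: 3 ≤ 4)
  B vs C: [3 vs 2, 5 vs 4, 1 vs 1] → B does not strictly dominate C (column Z: 1 ≤ 1)
  C vs A: [2 vs 4, 4 vs 6, 1 vs 7] → C does not strictly dominate A (column X: 2 ≤ 4)
  C vs B: [2 vs 3, 4 vs 5, 1 vs 1] → C does not strictly dominate B (column X: 2 ≤ 3)
A strictly dominates every other strategy → strictly dominant.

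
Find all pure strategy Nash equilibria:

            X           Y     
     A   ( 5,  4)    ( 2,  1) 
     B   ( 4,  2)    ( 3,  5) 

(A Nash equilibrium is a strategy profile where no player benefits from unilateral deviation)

Nash equilibrium: (A, X), (B, Y)

Work:
Best responses:
  P1 vs X: payoffs [5, 4] → best response A (payoff 5)
  P1 vs Y: payoffs [2, 3] → best response B (payoff 3)
  P2 vs A: payoffs [4, 1] → best response X (payoff 4)
  P2 vs B: payoffs [2, 5] → best response Y (payoff 5)
Mutual best responses: (A,X), (B,Y) → Nash equilibria.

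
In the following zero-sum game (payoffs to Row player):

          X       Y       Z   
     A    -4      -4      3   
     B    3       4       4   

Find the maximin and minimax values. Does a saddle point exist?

Maximin = 3, Minimax = 3, Saddle: True

Work:
Row minimums: [-4, 3] → maximin = 3
Column maximums: [3, 4, 4] → minimax = 3
Saddle point exists! Game value = 3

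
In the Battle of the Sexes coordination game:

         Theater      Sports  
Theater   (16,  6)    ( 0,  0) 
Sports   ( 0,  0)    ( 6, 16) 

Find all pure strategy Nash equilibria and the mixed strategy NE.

Pure NE: (Theater, Theater) and (Sports, Sports); Mixed NE: p = 0.7273, q = 0.2727

Work:
Check pure NE:
(Theater, Theater): (16, 6) - no unilateral deviation beneficial
(Sports, Sports): (6, 16) - no unilateral deviation beneficial
Mixed NE: P1 plays Theater with p = 0.7273, P2 plays Theater with q = 0.2727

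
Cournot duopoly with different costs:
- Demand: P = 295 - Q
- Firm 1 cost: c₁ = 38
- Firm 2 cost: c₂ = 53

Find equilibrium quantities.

q₁* = 90.67, q₂* = 75.67

Work:
Reaction: q₁ = (295 - 38 - q₂)/2
Reaction: q₂ = (295 - 53 - q₁)/2
Solve simultaneously:
q₁* = (295 - 2×38 + 53)/3 = 90.67
q₂* = (295 - 2×53 + 38)/3 = 75.67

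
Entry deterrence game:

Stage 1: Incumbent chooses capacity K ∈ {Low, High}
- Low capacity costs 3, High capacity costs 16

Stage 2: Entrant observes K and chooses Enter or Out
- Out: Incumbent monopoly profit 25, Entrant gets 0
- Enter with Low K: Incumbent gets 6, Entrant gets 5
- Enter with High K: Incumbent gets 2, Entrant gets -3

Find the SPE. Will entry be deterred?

SPE: (High, Enter|Low, Out|High); Entry deterred. Incumbent net profit = 9

Work:
After Low K: Entrant enters (5 > 0)
After High K: Entrant stays out (-3 < 0)
Incumbent: Low → 6−3=3, High → 25−16=9
Incumbent chooses High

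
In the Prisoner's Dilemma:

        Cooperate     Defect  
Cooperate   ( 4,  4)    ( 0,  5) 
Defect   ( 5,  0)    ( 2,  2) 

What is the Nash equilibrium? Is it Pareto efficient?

(Defect, Defect) is NE; not Pareto efficient

Work:
Defect dominates Cooperate for both players:
If P2 cooperates: Defect (5) > Cooperate (4)
If P2 defects: Defect (2) > Cooperate (0)
NE: (Defect, Defect) with payoff (2, 2)
But (Cooperate, Cooperate) = (4, 4) Pareto dominates (2, 2)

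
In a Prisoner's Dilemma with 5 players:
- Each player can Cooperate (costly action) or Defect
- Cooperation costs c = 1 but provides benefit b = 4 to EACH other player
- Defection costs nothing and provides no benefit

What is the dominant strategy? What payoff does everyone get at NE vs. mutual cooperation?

Dominant: Defect; NE payoff = 0; Coop payoff = 15

Work:
Defect dominates (saves cost c = 1, benefit to others is external)
NE: All defect → everyone gets 0
If all cooperate: each receives (4)×4 - 1 = 15
Social dilemma: 15 > 0 but NE gives 0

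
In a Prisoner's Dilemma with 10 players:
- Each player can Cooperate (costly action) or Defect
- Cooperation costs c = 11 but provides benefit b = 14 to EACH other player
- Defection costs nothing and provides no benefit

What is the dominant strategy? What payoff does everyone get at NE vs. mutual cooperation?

Dominant: Defect; NE payoff = 0; Coop payoff = 115

Work:
Defect dominates (saves cost c = 11, benefit to others is external)
NE: All defect → everyone gets 0
If all cooperate: each receives (9)×14 - 11 = 115
Social dilemma: 115 > 0 but NE gives 0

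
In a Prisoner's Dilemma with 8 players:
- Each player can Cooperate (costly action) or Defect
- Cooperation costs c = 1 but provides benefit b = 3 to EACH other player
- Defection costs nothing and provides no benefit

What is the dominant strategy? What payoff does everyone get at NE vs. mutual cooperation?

Dominant: Defect; NE payoff = 0; Coop payoff = 20

Work:
Defect dominates (saves cost c = 1, benefit to others is external)
NE: All defect → everyone gets 0
If all cooperate: each receives (7)×3 - 1 = 20
Social dilemma: 20 > 0 but NE gives 0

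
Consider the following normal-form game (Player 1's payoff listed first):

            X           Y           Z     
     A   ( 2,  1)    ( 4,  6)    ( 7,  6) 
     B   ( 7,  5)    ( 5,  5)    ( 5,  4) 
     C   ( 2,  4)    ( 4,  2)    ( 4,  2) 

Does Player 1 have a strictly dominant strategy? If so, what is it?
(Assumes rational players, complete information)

No strictly dominant strategy exists for Player 1

Work:
A strategy strictly dominates another if it gives a strictly higher payoff against every opponent action. Compare each pair of P1's strategies column-by-column:
  A vs B: [2 vs 7, 4 vs 5, 7 vs 5] → A does not strictly dominate B (column X: 2 ≤ 7)
  A vs C: [2 vs 2, 4 vs 4, 7 vs 4] → A does not strictly dominate C (column X: 2 ≤ 2)
  B vs A: [7 vs 2, 5 vs 4, 5 vs 7] → B does not strictly dominate A (column Z: 5 ≤ 7)
  B vs C: [7 vs 2, 5 vs 4, 5 vs 4] → B strictly dominates C
  C vs A: [2 vs 2, 4 vs 4, 4 vs 7] → C does not strictly dominate A (column X: 2 ≤ 2)
  C vs B: [2 vs 7, 4 vs 5, 4 vs 5] → C does not strictly dominate B (column X: 2 ≤ 7)
No single strategy strictly dominates all others → no strictly dominant strategy.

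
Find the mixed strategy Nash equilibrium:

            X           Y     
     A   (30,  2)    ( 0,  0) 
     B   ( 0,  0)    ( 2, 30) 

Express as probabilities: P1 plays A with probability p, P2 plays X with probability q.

p = 0.9375, q = 0.0625

Work:
Find probabilities that make opponent indifferent:
P2 chooses q to make P1 indifferent between A and B
P1 chooses p to make P2 indifferent between X and Y
Mixed NE: P1 plays (A: 0.9375, B: 0.0625), P2 plays (X: 0.0625, Y: 0.9375)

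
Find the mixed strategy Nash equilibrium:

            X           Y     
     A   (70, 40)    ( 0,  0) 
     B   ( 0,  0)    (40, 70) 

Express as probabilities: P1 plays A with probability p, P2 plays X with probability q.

p = 0.6364, q = 0.3636

Work:
Find probabilities that make opponent indifferent:
P2 chooses q to make P1 indifferent between A and B
P1 chooses p to make P2 indifferent between X and Y
Mixed NE: P1 plays (A: 0.6364, B: 0.3636), P2 plays (X: 0.3636, Y: 0.6364)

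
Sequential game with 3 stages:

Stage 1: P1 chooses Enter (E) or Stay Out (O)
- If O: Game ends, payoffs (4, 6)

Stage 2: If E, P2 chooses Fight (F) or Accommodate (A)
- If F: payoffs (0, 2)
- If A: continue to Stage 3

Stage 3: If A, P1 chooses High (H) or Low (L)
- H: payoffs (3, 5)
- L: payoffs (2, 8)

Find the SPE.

SPE: (O, A, H); Outcome (4, 6)

Work:
Stage 3: P1 chooses H (3 vs 2)
Stage 2: P2: F->2, A->5 (anticipating H). Choose A
Stage 1: P1: O->4, E->3 (anticipating A, H). Choose O
SPE path: O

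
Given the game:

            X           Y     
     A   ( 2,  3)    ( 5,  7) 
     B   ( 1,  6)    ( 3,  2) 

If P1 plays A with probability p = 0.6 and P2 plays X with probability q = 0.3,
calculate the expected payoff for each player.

E[P1] = 3.42, E[P2] = 4.76

Work:
E[P1] = p·q·π₁(A,X) + p·(1-q)·π₁(A,Y) + (1-p)·q·π₁(B,X) + (1-p)·(1-q)·π₁(B,Y)
= 0.6·0.3·2 + 0.6·0.7·5 + 0.4·0.3·1 + 0.4·0.7·3
= 3.42

E[P2] = 4.76 (similar calculation)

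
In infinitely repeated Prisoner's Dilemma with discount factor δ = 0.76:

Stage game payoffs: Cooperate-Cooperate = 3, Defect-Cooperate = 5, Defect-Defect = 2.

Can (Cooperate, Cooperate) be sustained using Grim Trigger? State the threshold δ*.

δ* = 0.6667; since δ = 0.76 ≥ 0.6667, cooperation can be sustained

Work:
For Grim Trigger:
Cooperate forever: 3/(1-δ)
Defect then punished: 5 + 2·δ/(1-δ)
Need: 3/(1-δ) ≥ 5 + 2·δ/(1-δ)
Solving: δ ≥ (T-R)/(T-P) = (5-3)/(5-2) = 0.6667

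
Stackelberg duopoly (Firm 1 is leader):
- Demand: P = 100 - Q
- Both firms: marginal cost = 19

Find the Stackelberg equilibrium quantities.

q₁* (leader) = 40.5, q₂* (follower) = 20.25

Work:
Follower's reaction: q₂ = (a - c - q₁)/2
Leader substitutes: π₁ = q₁·(a - q₁ - (a-c-q₁)/2 - c)
FOC: q₁* = (100 - 19)/2 = 40.50
Then: q₂* = (100 - 19 - 40.5)/2 = 20.25
Leader has first-mover advantage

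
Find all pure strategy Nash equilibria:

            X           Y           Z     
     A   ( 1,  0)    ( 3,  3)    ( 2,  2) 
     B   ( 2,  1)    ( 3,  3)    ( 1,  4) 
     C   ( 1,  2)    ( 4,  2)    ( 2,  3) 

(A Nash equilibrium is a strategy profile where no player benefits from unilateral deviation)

Nash equilibrium: (C, Z)

Work:
Best responses:
  P1 vs X: payoffs [1, 2, 1] → best response B (payoff 2)
  P1 vs Y: payoffs [3, 3, 4] → best response C (payoff 4)
  P1 vs Z: payoffs [2, 1, 2] → best response A/C (payoff 2)
  P2 vs A: payoffs [0, 3, 2] → best response Y (payoff 3)
  P2 vs B: payoffs [1, 3, 4] → best response Z (payoff 4)
  P2 vs C: payoffs [2, 2, 3] → best response Z (payoff 3)
Mutual best responses: (C,Z) → Nash equilibria.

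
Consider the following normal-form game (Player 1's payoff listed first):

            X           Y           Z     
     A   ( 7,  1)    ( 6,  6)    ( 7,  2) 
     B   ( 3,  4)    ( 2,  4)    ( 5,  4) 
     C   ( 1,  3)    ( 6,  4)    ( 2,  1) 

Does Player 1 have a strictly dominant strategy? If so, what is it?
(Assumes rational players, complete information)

No strictly dominant strategy exists for Player 1

Work:
A strategy strictly dominates another if it gives a strictly higher payoff against every opponent action. Compare each pair of P1's strategies column-by-column:
  A vs B: [7 vs 3, 6 vs 2, 7 vs 5] → A strictly dominates B
  A vs C: [7 vs 1, 6 vs 6, 7 vs 2] → A does not strictly dominate C (column Y: 6 ≤ 6)
  B vs A: [3 vs 7, 2 vs 6, 5 vs 7] → B does not strictly dominate A (column X: 3 ≤ 7)
  B vs C: [3 vs 1, 2 vs 6, 5 vs 2] → B does not strictly dominate C (column Y: 2 ≤ 6)
  C vs A: [1 vs 7, 6 vs 6, 2 vs 7] → C does not strictly dominate A (column X: 1 ≤ 7)
  C vs B: [1 vs 3, 6 vs 2, 2 vs 5] → C does not strictly dominate B (column X: 1 ≤ 3)
No single strategy strictly dominates all others → no strictly dominant strategy.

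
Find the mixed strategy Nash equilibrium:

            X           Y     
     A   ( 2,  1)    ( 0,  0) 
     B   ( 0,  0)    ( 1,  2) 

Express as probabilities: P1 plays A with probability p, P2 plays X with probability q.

p = 0.6667, q = 0.3333

Work:
Find probabilities that make opponent indifferent:
P2 chooses q to make P1 indifferent between A and B
P1 chooses p to make P2 indifferent between X and Y
Mixed NE: P1 plays (A: 0.6667, B: 0.3333), P2 plays (X: 0.3333, Y: 0.6667)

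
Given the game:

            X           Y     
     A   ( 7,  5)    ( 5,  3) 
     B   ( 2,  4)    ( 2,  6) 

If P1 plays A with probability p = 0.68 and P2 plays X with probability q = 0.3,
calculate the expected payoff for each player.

E[P1] = 4.448, E[P2] = 4.176

Work:
E[P1] = p·q·π₁(A,X) + p·(1-q)·π₁(A,Y) + (1-p)·q·π₁(B,X) + (1-p)·(1-q)·π₁(B,Y)
= 0.68·0.3·7 + 0.68·0.7·5 + 0.32·0.3·2 + 0.32·0.7·2
= 4.448

E[P2] = 4.176 (similar calculation)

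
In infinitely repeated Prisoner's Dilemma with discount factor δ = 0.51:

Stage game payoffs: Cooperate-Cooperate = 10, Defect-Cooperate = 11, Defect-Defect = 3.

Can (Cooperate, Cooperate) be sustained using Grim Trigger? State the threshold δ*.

δ* = 0.125; since δ = 0.51 ≥ 0.125, cooperation can be sustained

Work:
For Grim Trigger:
Cooperate forever: 10/(1-δ)
Defect then punished: 11 + 3·δ/(1-δ)
Need: 10/(1-δ) ≥ 11 + 3·δ/(1-δ)
Solving: δ ≥ (T-R)/(T-P) = (11-10)/(11-3) = 0.125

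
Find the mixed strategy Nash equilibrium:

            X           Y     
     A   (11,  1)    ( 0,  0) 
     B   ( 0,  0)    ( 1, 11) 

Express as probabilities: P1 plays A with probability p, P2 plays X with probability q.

p = 0.9167, q = 0.0833

Work:
Find probabilities that make opponent indifferent:
P2 chooses q to make P1 indifferent between A and B
P1 chooses p to make P2 indifferent between X and Y
Mixed NE: P1 plays (A: 0.9167, B: 0.0833), P2 plays (X: 0.0833, Y: 0.9167)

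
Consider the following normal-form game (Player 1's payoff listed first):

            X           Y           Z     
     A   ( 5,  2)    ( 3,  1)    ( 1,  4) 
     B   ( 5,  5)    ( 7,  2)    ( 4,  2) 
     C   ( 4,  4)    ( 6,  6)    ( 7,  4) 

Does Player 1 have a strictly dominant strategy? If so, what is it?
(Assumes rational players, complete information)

No strictly dominant strategy exists for Player 1

Work:
A strategy strictly dominates another if it gives a strictly higher payoff against every opponent action. Compare each pair of P1's strategies column-by-column:
  A vs B: [5 vs 5, 3 vs 7, 1 vs 4] → A does not strictly dominate B (column X: 5 ≤ 5)
  A vs C: [5 vs 4, 3 vs 6, 1 vs 7] → A does not strictly dominate C (column Y: 3 ≤ 6)
  B vs A: [5 vs 5, 7 vs 3, 4 vs 1] → B does not strictly dominate A (column X: 5 ≤ 5)
  B vs C: [5 vs 4, 7 vs 6, 4 vs 7] → B does not strictly dominate C (column Z: 4 ≤ 7)
  C vs A: [4 vs 5, 6 vs 3, 7 vs 1] → C does not strictly dominate A (column X: 4 ≤ 5)
  C vs B: [4 vs 5, 6 vs 7, 7 vs 4] → C does not strictly dominate B (column X: 4 ≤ 5)
No single strategy strictly dominates all others → no strictly dominant strategy.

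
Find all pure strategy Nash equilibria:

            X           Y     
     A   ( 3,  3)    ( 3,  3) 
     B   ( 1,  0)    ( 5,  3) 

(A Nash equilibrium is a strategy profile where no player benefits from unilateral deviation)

Nash equilibrium: (A, X), (B, Y)

Work:
Best responses:
  P1 vs X: payoffs [3, 1] → best response A (payoff 3)
  P1 vs Y: payoffs [3, 5] → best response B (payoff 5)
  P2 vs A: payoffs [3, 3] → best response X/Y (payoff 3)
  P2 vs B: payoffs [0, 3] → best response Y (payoff 3)
Mutual best responses: (A,X), (B,Y) → Nash equilibria.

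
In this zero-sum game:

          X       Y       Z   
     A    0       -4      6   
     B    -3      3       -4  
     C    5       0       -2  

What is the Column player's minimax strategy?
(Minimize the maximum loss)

Column should play Y, value = 3

Work:
Column player minimizes Row's maximum payoff:
Column X: max payoff to Row = 5
Column Y: max payoff to Row = 3
Column Z: max payoff to Row = 6
Minimum is 3, achieved by column Y.
Minimax strategy: Y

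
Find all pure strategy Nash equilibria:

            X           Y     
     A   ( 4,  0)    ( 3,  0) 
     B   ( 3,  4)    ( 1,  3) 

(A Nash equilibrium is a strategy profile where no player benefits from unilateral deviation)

Nash equilibrium: (A, X), (A, Y)

Work:
Best responses:
  P1 vs X: payoffs [4, 3] → best response A (payoff 4)
  P1 vs Y: payoffs [3, 1] → best response A (payoff 3)
  P2 vs A: payoffs [0, 0] → best response X/Y (payoff 0)
  P2 vs B: payoffs [4, 3] → best response X (payoff 4)
Mutual best responses: (A,X), (A,Y) → Nash equilibria.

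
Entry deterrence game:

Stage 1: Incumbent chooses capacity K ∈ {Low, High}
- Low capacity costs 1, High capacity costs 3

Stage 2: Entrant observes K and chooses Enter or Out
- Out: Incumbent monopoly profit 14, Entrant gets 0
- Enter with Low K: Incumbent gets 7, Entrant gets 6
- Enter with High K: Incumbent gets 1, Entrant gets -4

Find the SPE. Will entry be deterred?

SPE: (High, Enter|Low, Out|High); Entry deterred. Incumbent net profit = 11

Work:
After Low K: Entrant enters (6 > 0)
After High K: Entrant stays out (-4 < 0)
Incumbent: Low → 7−1=6, High → 14−3=11
Incumbent chooses High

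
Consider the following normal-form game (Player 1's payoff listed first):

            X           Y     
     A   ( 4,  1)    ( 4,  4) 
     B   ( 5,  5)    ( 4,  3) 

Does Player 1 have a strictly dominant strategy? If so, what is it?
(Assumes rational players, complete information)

No strictly dominant strategy exists for Player 1

Work:
A strategy strictly dominates another if it gives a strictly higher payoff against every opponent action. Compare each pair of P1's strategies column-by-column:
  A vs B: [4 vs 5, 4 vs 4] → A does not strictly dominate B (column X: 4 ≤ 5)
  B vs A: [5 vs 4, 4 vs 4] → B does not strictly dominate A (column Y: 4 ≤ 4)
No single strategy strictly dominates all others → no strictly dominant strategy.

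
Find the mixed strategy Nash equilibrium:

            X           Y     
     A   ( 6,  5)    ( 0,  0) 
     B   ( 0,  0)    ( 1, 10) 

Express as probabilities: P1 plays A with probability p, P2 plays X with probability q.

p = 0.6667, q = 0.1429

Work:
Find probabilities that make opponent indifferent:
P2 chooses q to make P1 indifferent between A and B
P1 chooses p to make P2 indifferent between X and Y
Mixed NE: P1 plays (A: 0.6667, B: 0.3333), P2 plays (X: 0.1429, Y: 0.8571)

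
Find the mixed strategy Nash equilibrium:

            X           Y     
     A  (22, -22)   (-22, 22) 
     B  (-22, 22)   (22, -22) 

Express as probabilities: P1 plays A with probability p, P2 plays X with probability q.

p = 0.5, q = 0.5

Work:
Find probabilities that make opponent indifferent:
P2 chooses q to make P1 indifferent between A and B
P1 chooses p to make P2 indifferent between X and Y
Mixed NE: P1 plays (A: 0.5, B: 0.5), P2 plays (X: 0.5, Y: 0.5)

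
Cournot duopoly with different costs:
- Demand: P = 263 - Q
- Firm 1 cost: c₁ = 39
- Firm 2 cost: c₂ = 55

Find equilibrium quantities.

q₁* = 80.0, q₂* = 64.0

Work:
Reaction: q₁ = (263 - 39 - q₂)/2
Reaction: q₂ = (263 - 55 - q₁)/2
Solve simultaneously:
q₁* = (263 - 2×39 + 55)/3 = 80.0
q₂* = (263 - 2×55 + 39)/3 = 64.0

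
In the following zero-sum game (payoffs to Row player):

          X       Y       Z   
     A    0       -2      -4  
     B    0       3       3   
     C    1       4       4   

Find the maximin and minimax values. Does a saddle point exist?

Maximin = 1, Minimax = 1, Saddle: True

Work:
Row minimums: [-4, 0, 1] → maximin = 1
Column maximums: [1, 4, 4] → minimax = 1
Saddle point exists! Game value = 1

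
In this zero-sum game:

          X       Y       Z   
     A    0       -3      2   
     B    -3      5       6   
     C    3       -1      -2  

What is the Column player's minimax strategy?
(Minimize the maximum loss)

Column should play X, value = 3

Work:
Column player minimizes Row's maximum payoff:
Column X: max payoff to Row = 3
Column Y: max payoff to Row = 5
Column Z: max payoff to Row = 6
Minimum is 3, achieved by column X.
Minimax strategy: X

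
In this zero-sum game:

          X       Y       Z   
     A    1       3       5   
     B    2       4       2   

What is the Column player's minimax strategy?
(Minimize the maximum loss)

Column should play X, value = 2

Work:
Column player minimizes Row's maximum payoff:
Column X: max payoff to Row = 2
Column Y: max payoff to Row = 4
Column Z: max payoff to Row = 5
Minimum is 2, achieved by column X.
Minimax strategy: X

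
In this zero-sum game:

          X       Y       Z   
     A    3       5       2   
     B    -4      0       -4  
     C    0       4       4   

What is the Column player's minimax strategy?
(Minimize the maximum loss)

Column should play X, value = 3

Work:
Column player minimizes Row's maximum payoff:
Column X: max payoff to Row = 3
Column Y: max payoff to Row = 5
Column Z: max payoff to Row = 4
Minimum is 3, achieved by column X.
Minimax strategy: X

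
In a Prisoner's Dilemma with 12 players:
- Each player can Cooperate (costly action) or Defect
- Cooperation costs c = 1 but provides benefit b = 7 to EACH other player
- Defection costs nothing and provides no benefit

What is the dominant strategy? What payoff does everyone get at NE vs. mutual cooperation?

Dominant: Defect; NE payoff = 0; Coop payoff = 76

Work:
Defect dominates (saves cost c = 1, benefit to others is external)
NE: All defect → everyone gets 0
If all cooperate: each receives (11)×7 - 1 = 76
Social dilemma: 76 > 0 but NE gives 0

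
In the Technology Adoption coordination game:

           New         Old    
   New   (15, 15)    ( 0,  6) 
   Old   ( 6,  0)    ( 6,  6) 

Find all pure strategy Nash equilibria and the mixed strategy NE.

Pure NE: (New, New) and (Old, Old); Mixed NE: p = 0.4, q = 0.4

Work:
Check pure NE:
(New, New): (15, 15) - no unilateral deviation beneficial
(Old, Old): (6, 6) - no unilateral deviation beneficial
Mixed NE: P1 plays New with p = 0.4, P2 plays New with q = 0.4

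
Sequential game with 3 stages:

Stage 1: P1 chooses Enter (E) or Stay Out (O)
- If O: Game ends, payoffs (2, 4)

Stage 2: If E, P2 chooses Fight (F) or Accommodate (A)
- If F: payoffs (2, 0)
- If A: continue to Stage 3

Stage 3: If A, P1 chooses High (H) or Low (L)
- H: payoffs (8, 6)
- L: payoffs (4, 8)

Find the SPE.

SPE: (E, A, H); Outcome (8, 6)

Work:
Stage 3: P1 chooses H (8 vs 4)
Stage 2: P2: F->0, A->6 (anticipating H). Choose A
Stage 1: P1: O->2, E->8 (anticipating A, H). Choose E
SPE path: E -> A -> H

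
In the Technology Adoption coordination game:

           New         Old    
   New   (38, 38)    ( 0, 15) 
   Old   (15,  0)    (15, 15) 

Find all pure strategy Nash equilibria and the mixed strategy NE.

Pure NE: (New, New) and (Old, Old); Mixed NE: p = 0.3947, q = 0.3947

Work:
Check pure NE:
(New, New): (38, 38) - no unilateral deviation beneficial
(Old, Old): (15, 15) - no unilateral deviation beneficial
Mixed NE: P1 plays New with p = 0.3947, P2 plays New with q = 0.3947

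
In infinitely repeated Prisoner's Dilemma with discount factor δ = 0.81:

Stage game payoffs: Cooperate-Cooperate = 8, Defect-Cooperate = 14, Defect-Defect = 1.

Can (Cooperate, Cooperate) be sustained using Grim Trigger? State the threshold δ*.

δ* = 0.4615; since δ = 0.81 ≥ 0.4615, cooperation can be sustained

Work:
For Grim Trigger:
Cooperate forever: 8/(1-δ)
Defect then punished: 14 + 1·δ/(1-δ)
Need: 8/(1-δ) ≥ 14 + 1·δ/(1-δ)
Solving: δ ≥ (T-R)/(T-P) = (14-8)/(14-1) = 0.4615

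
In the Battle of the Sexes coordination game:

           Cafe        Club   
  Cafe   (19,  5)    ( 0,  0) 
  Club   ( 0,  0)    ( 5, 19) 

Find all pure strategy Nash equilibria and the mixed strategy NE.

Pure NE: (Cafe, Cafe) and (Club, Club); Mixed NE: p = 0.7917, q = 0.2083

Work:
Check pure NE:
(Cafe, Cafe): (19, 5) - no unilateral deviation beneficial
(Club, Club): (5, 19) - no unilateral deviation beneficial
Mixed NE: P1 plays Cafe with p = 0.7917, P2 plays Cafe with q = 0.2083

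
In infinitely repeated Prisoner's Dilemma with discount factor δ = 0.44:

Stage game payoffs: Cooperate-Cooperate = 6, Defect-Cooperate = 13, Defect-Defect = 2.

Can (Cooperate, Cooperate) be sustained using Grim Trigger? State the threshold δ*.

δ* = 0.6364; since δ = 0.44 < 0.6364, cooperation cannot be sustained

Work:
For Grim Trigger:
Cooperate forever: 6/(1-δ)
Defect then punished: 13 + 2·δ/(1-δ)
Need: 6/(1-δ) ≥ 13 + 2·δ/(1-δ)
Solving: δ ≥ (T-R)/(T-P) = (13-6)/(13-2) = 0.6364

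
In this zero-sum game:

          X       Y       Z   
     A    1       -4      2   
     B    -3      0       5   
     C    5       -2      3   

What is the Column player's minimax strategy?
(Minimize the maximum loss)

Column should play Y, value = 0

Work:
Column player minimizes Row's maximum payoff:
Column X: max payoff to Row = 5
Column Y: max payoff to Row = 0
Column Z: max payoff to Row = 5
Minimum is 0, achieved by column Y.
Minimax strategy: Y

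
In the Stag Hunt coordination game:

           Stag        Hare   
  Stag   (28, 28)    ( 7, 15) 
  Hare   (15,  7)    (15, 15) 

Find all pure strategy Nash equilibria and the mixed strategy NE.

Pure NE: (Stag, Stag) and (Hare, Hare); Mixed NE: p = 0.381, q = 0.381

Work:
Check pure NE:
(Stag, Stag): (28, 28) - no unilateral deviation beneficial
(Hare, Hare): (15, 15) - no unilateral deviation beneficial
Mixed NE: P1 plays Stag with p = 0.381, P2 plays Stag with q = 0.381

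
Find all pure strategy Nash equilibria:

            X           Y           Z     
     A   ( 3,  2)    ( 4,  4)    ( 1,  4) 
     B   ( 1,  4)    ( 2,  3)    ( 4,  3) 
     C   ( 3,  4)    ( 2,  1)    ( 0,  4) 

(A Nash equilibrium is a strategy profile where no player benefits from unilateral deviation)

Nash equilibrium: (A, Y), (C, X)

Work:
Best responses:
  P1 vs X: payoffs [3, 1, 3] → best response A/C (payoff 3)
  P1 vs Y: payoffs [4, 2, 2] → best response A (payoff 4)
  P1 vs Z: payoffs [1, 4, 0] → best response B (payoff 4)
  P2 vs A: payoffs [2, 4, 4] → best response Y/Z (payoff 4)
  P2 vs B: payoffs [4, 3, 3] → best response X (payoff 4)
  P2 vs C: payoffs [4, 1, 4] → best response X/Z (payoff 4)
Mutual best responses: (A,Y), (C,X) → Nash equilibria.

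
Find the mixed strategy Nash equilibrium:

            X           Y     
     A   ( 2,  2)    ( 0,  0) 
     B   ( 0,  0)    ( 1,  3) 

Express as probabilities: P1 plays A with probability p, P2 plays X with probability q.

p = 0.6, q = 0.3333

Work:
Find probabilities that make opponent indifferent:
P2 chooses q to make P1 indifferent between A and B
P1 chooses p to make P2 indifferent between X and Y
Mixed NE: P1 plays (A: 0.6, B: 0.4), P2 plays (X: 0.3333, Y: 0.6667)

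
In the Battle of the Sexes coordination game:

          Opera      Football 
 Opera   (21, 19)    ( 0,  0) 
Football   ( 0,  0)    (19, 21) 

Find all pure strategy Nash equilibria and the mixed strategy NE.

Pure NE: (Opera, Opera) and (Football, Football); Mixed NE: p = 0.525, q = 0.475

Work:
Check pure NE:
(Opera, Opera): (21, 19) - no unilateral deviation beneficial
(Football, Football): (19, 21) - no unilateral deviation beneficial
Mixed NE: P1 plays Opera with p = 0.525, P2 plays Opera with q = 0.475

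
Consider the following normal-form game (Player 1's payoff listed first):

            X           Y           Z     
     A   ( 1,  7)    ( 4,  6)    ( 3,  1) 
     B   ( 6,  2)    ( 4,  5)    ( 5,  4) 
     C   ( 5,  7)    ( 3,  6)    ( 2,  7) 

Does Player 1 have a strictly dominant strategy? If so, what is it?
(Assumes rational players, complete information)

No strictly dominant strategy exists for Player 1

Work:
A strategy strictly dominates another if it gives a strictly higher payoff against every opponent action. Compare each pair of P1's strategies column-by-column:
  A vs B: [1 vs 6, 4 vs 4, 3 vs 5] → A does not strictly dominate B (column X: 1 ≤ 6)
  A vs C: [1 vs 5, 4 vs 3, 3 vs 2] → A does not strictly dominate C (column X: 1 ≤ 5)
  B vs A: [6 vs 1, 4 vs 4, 5 vs 3] → B does not strictly dominate A (column Y: 4 ≤ 4)
  B vs C: [6 vs 5, 4 vs 3, 5 vs 2] → B strictly dominates C
  C vs A: [5 vs 1, 3 vs 4, 2 vs 3] → C does not strictly dominate A (column Y: 3 ≤ 4)
  C vs B: [5 vs 6, 3 vs 4, 2 vs 5] → C does not strictly dominate B (column X: 5 ≤ 6)
No single strategy strictly dominates all others → no strictly dominant strategy.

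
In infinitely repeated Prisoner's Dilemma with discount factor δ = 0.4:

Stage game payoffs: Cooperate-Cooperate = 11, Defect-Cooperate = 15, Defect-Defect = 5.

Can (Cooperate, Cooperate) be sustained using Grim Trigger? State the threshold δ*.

δ* = 0.4; since δ = 0.4 ≥ 0.4, cooperation can be sustained

Work:
For Grim Trigger:
Cooperate forever: 11/(1-δ)
Defect then punished: 15 + 5·δ/(1-δ)
Need: 11/(1-δ) ≥ 15 + 5·δ/(1-δ)
Solving: δ ≥ (T-R)/(T-P) = (15-11)/(15-5) = 0.4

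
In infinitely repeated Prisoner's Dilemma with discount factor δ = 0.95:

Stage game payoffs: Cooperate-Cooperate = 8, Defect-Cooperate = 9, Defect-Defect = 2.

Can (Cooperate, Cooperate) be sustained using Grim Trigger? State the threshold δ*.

δ* = 0.1429; since δ = 0.95 ≥ 0.1429, cooperation can be sustained

Work:
For Grim Trigger:
Cooperate forever: 8/(1-δ)
Defect then punished: 9 + 2·δ/(1-δ)
Need: 8/(1-δ) ≥ 9 + 2·δ/(1-δ)
Solving: δ ≥ (T-R)/(T-P) = (9-8)/(9-2) = 0.1429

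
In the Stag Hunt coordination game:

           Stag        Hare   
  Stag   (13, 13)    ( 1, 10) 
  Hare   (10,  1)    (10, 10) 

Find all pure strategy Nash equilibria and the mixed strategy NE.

Pure NE: (Stag, Stag) and (Hare, Hare); Mixed NE: p = 0.75, q = 0.75

Work:
Check pure NE:
(Stag, Stag): (13, 13) - no unilateral deviation beneficial
(Hare, Hare): (10, 10) - no unilateral deviation beneficial
Mixed NE: P1 plays Stag with p = 0.75, P2 plays Stag with q = 0.75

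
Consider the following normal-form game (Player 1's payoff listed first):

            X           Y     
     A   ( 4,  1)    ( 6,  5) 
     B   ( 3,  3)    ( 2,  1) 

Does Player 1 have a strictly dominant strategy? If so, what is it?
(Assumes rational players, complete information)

Yes, Player 1's strictly dominant strategy is A

Work:
A strategy strictly dominates another if it gives a strictly higher payoff against every opponent action. Compare each pair of P1's strategies column-by-column:
  A vs B: [4 vs 3, 6 vs 2] → A strictly dominates B
  B vs A: [3 vs 4, 2 vs 6] → B does not strictly dominate A (column X: 3 ≤ 4)
A strictly dominates every other strategy → strictly dominant.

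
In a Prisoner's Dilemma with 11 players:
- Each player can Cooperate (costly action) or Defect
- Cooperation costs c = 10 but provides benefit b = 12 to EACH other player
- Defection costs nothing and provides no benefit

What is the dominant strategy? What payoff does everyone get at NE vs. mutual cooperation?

Dominant: Defect; NE payoff = 0; Coop payoff = 110

Work:
Defect dominates (saves cost c = 10, benefit to others is external)
NE: All defect → everyone gets 0
If all cooperate: each receives (10)×12 - 10 = 110
Social dilemma: 110 > 0 but NE gives 0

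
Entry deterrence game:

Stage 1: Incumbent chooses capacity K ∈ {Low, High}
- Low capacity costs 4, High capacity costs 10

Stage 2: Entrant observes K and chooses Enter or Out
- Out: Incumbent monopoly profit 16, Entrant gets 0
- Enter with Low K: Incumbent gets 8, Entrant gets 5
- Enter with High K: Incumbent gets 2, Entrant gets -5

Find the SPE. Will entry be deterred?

SPE: (High, Enter|Low, Out|High); Entry deterred. Incumbent net profit = 6

Work:
After Low K: Entrant enters (5 > 0)
After High K: Entrant stays out (-5 < 0)
Incumbent: Low → 8−4=4, High → 16−10=6
Incumbent chooses High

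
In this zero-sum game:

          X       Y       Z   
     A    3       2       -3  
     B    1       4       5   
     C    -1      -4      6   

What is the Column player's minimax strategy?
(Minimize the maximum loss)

Column should play X, value = 3

Work:
Column player minimizes Row's maximum payoff:
Column X: max payoff to Row = 3
Column Y: max payoff to Row = 4
Column Z: max payoff to Row = 6
Minimum is 3, achieved by column X.
Minimax strategy: X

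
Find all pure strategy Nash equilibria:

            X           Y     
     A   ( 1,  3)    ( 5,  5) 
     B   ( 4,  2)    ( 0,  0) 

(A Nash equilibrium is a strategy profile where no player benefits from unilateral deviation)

Nash equilibrium: (A, Y), (B, X)

Work:
Best responses:
  P1 vs X: payoffs [1, 4] → best response B (payoff 4)
  P1 vs Y: payoffs [5, 0] → best response A (payoff 5)
  P2 vs A: payoffs [3, 5] → best response Y (payoff 5)
  P2 vs B: payoffs [2, 0] → best response X (payoff 2)
Mutual best responses: (A,Y), (B,X) → Nash equilibria.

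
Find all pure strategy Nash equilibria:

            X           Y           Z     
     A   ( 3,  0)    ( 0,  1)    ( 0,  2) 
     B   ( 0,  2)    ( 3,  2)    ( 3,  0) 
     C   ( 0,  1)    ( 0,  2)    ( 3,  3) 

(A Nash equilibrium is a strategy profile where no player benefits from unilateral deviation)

Nash equilibrium: (B, Y), (C, Z)

Work:
Best responses:
  P1 vs X: payoffs [3, 0, 0] → best response A (payoff 3)
  P1 vs Y: payoffs [0, 3, 0] → best response B (payoff 3)
  P1 vs Z: payoffs [0, 3, 3] → best response B/C (payoff 3)
  P2 vs A: payoffs [0, 1, 2] → best response Z (payoff 2)
  P2 vs B: payoffs [2, 2, 0] → best response X/Y (payoff 2)
  P2 vs C: payoffs [1, 2, 3] → best response Z (payoff 3)
Mutual best responses: (B,Y), (C,Z) → Nash equilibria.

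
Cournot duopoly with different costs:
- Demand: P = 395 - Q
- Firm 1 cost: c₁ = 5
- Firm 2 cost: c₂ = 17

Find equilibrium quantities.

q₁* = 134.0, q₂* = 122.0

Work:
Reaction: q₁ = (395 - 5 - q₂)/2
Reaction: q₂ = (395 - 17 - q₁)/2
Solve simultaneously:
q₁* = (395 - 2×5 + 17)/3 = 134.0
q₂* = (395 - 2×17 + 5)/3 = 122.0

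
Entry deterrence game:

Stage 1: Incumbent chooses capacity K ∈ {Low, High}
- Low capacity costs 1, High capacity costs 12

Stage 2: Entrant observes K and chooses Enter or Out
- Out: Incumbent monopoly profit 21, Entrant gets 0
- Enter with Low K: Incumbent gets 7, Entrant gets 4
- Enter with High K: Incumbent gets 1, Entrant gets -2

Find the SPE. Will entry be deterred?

SPE: (High, Enter|Low, Out|High); Entry deterred. Incumbent net profit = 9

Work:
After Low K: Entrant enters (4 > 0)
After High K: Entrant stays out (-2 < 0)
Incumbent: Low → 7−1=6, High → 21−12=9
Incumbent chooses High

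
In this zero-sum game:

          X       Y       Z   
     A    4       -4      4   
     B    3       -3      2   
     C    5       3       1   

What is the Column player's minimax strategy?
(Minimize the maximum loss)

Column should play Y, value = 3

Work:
Column player minimizes Row's maximum payoff:
Column X: max payoff to Row = 5
Column Y: max payoff to Row = 3
Column Z: max payoff to Row = 4
Minimum is 3, achieved by column Y.
Minimax strategy: Y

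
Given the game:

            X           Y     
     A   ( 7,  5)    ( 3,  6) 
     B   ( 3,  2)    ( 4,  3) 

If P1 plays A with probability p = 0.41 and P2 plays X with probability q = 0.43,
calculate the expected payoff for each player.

E[P1] = 4.0415, E[P2] = 3.8

Work:
E[P1] = p·q·π₁(A,X) + p·(1-q)·π₁(A,Y) + (1-p)·q·π₁(B,X) + (1-p)·(1-q)·π₁(B,Y)
= 0.41·0.43·7 + 0.41·0.57·3 + 0.59·0.43·3 + 0.59·0.57·4
= 4.0415

E[P2] = 3.8 (similar calculation)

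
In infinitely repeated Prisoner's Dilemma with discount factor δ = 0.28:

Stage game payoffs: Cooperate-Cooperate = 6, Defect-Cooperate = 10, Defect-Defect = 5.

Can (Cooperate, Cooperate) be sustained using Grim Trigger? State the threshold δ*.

δ* = 0.8; since δ = 0.28 < 0.8, cooperation cannot be sustained

Work:
For Grim Trigger:
Cooperate forever: 6/(1-δ)
Defect then punished: 10 + 5·δ/(1-δ)
Need: 6/(1-δ) ≥ 10 + 5·δ/(1-δ)
Solving: δ ≥ (T-R)/(T-P) = (10-6)/(10-5) = 0.8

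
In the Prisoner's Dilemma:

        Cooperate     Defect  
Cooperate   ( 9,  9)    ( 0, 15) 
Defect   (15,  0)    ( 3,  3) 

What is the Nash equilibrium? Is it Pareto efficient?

(Defect, Defect) is NE; not Pareto efficient

Work:
Defect dominates Cooperate for both players:
If P2 cooperates: Defect (15) > Cooperate (9)
If P2 defects: Defect (3) > Cooperate (0)
NE: (Defect, Defect) with payoff (3, 3)
But (Cooperate, Cooperate) = (9, 9) Pareto dominates (3, 3)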